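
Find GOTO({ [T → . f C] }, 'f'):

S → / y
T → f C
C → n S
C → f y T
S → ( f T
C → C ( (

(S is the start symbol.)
GOTO(I, 'f') = CLOSURE({ [A → αX.β] : [A → α.Xβ] ∈ I, X = 'f' })

Items with dot before 'f', with the dot advanced:
  [T → . f C] → [T → f . C]
Closure of the advanced items:
  [T → f . C] has the dot before C: add [C → . n S], [C → . f y T], [C → . C ( (]

GOTO = { [C → . C ( (], [C → . f y T], [C → . n S], [T → f . C] }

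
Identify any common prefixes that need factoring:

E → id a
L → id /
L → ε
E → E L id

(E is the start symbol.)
Left-factoring is needed when two productions for the same non-terminal
share a common prefix on the right-hand side.

Productions for E:
  E → id a
  E → E L id
Productions for L:
  L → id /
  L → ε

No common prefixes found.

Answer: No, left-factoring is not needed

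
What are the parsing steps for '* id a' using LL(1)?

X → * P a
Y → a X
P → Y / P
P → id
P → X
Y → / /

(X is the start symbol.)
LL(1) parsing maintains a stack (initially the start symbol over $) and the input. At each step: if the stack top is a terminal, match it against the current input token; if it is a non-terminal N, replace it with the RHS of M[N, lookahead] (the unique production whose predict set contains the lookahead).

Stack is shown with the top on the left.

Stack    Input     Action
-------------------------
X $      * id a $  output X → * P a
* P a $  * id a $  match '*'
P a $    id a $    output P → id
id a $   id a $    match 'id'
a $      a $       match 'a'
$        $         accept

The string is accepted.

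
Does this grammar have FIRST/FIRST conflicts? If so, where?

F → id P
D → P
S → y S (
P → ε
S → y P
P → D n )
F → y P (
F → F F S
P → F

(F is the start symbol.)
FIRST sets of the non-terminals at (or reachable through a nullable prefix from) the front of some alternative:
  FIRST(F) = { 'id', 'y' }
  FIRST(D) = { 'id', 'n', 'y', ε }

Productions for F:
  F → id P: FIRST = { 'id' }
  F → y P (: FIRST = { 'y' }
  F → F F S: FIRST = { 'id', 'y' }
Productions for S:
  S → y S (: FIRST = { 'y' }
  S → y P: FIRST = { 'y' }
Productions for P:
  P → ε: FIRST = { ε }
  P → D n ): FIRST = { 'id', 'n', 'y' }
  P → F: FIRST = { 'id', 'y' }
D has only one production, so no FIRST/FIRST conflict is possible there.

Conflict for F: F → id P and F → F F S
  Overlap: { 'id' }
Conflict for F: F → y P ( and F → F F S
  Overlap: { 'y' }
Conflict for S: S → y S ( and S → y P
  Overlap: { 'y' }
Conflict for P: P → D n ) and P → F
  Overlap: { 'id', 'y' }

Answer: Yes. F → id P / F → F F S on { 'id' }; F → y P '(' / F → F F S on { 'y' }; S → y S '(' / S → y P on { 'y' }; P → D n ')' / P → F on { 'id', 'y' }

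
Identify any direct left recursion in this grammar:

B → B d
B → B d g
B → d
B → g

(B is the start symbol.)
Direct left recursion occurs when N → N α for some non-terminal N (the right-hand side begins with the left-hand side itself).

B → B d: LEFT RECURSIVE (starts with B)
B → B d g: LEFT RECURSIVE (starts with B)
B → d: starts with d
B → g: starts with g

The grammar has direct left recursion on: B.

Answer: Yes, B is left-recursive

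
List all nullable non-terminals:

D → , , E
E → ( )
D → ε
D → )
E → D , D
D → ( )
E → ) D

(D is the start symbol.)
{ 'D' }

A non-terminal is nullable if it can derive ε (the empty string): either it has an ε-production, or it has a production whose right-hand side consists entirely of nullable non-terminals.

ε-productions: D → ε
So D is immediately nullable.
No further non-terminal can be added: every production for the remaining non-terminals contains a terminal or a non-nullable non-terminal.
Nullable = { 'D' }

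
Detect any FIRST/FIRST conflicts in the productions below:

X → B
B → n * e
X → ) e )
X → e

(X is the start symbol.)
A FIRST/FIRST conflict occurs when two productions N → α and N → β for the same non-terminal have FIRST(α) ∩ FIRST(β) ≠ ∅ (with ε ∈ FIRST of a nullable right-hand side, so two nullable alternatives also conflict).

FIRST sets of the non-terminals at (or reachable through a nullable prefix from) the front of some alternative:
  FIRST(B) = { 'n' }

Productions for X:
  X → B: FIRST = { 'n' }
  X → ) e ): FIRST = { ')' }
  X → e: FIRST = { 'e' }
B has only one production, so no FIRST/FIRST conflict is possible there.

All alternatives of each non-terminal have pairwise disjoint FIRST sets.

Answer: No FIRST/FIRST conflicts.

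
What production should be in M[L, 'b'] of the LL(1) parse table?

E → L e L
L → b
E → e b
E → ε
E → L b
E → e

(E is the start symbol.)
L → b

To find M[L, 'b'], we find productions for L where 'b' is in the predict set (PREDICT(N → α) = (FIRST(α) \ {ε}) ∪ (FOLLOW(N) if α ⇒* ε)).

L → b: PREDICT = { 'b' }
  'b' is in predict set, so this production goes in M[L, 'b']

M[L, 'b'] = L → b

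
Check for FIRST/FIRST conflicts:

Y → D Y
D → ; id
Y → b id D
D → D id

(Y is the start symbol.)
Yes. D → ';' id / D → D id on { ';' }

A FIRST/FIRST conflict occurs when two productions N → α and N → β for the same non-terminal have FIRST(α) ∩ FIRST(β) ≠ ∅ (with ε ∈ FIRST of a nullable right-hand side, so two nullable alternatives also conflict).

FIRST sets of the non-terminals at (or reachable through a nullable prefix from) the front of some alternative:
  FIRST(D) = { ';' }

Productions for Y:
  Y → D Y: FIRST = { ';' }
  Y → b id D: FIRST = { 'b' }
Productions for D:
  D → ; id: FIRST = { ';' }
  D → D id: FIRST = { ';' }

Conflict for D: D → ; id and D → D id
  Overlap: { ';' }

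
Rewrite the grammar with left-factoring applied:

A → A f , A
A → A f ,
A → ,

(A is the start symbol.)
A → A f , A'
A' → A
A' → ε
A → ,

Left-factoring transforms A → αβ₁ | αβ₂ into A → αA' and A' → β₁ | β₂
(α is the longest common prefix among the alternatives). Repeat until
no nonterminal has two alternatives with a common prefix.

Round 1: A has alternatives sharing prefix 'A f ,'. Introduce A': A → A f , A'
  Add: A' → A
  Add: A' → ε

No remaining common prefixes — done.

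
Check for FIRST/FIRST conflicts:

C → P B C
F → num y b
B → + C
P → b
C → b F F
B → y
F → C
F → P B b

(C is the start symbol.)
A FIRST/FIRST conflict occurs when two productions N → α and N → β for the same non-terminal have FIRST(α) ∩ FIRST(β) ≠ ∅ (with ε ∈ FIRST of a nullable right-hand side, so two nullable alternatives also conflict).

FIRST sets of the non-terminals at (or reachable through a nullable prefix from) the front of some alternative:
  FIRST(P) = { 'b' }
  FIRST(C) = { 'b' }

Productions for C:
  C → P B C: FIRST = { 'b' }
  C → b F F: FIRST = { 'b' }
Productions for F:
  F → num y b: FIRST = { 'num' }
  F → C: FIRST = { 'b' }
  F → P B b: FIRST = { 'b' }
Productions for B:
  B → + C: FIRST = { '+' }
  B → y: FIRST = { 'y' }
P has only one production, so no FIRST/FIRST conflict is possible there.

Conflict for C: C → P B C and C → b F F
  Overlap: { 'b' }
Conflict for F: F → C and F → P B b
  Overlap: { 'b' }

Answer: Yes. C → P B C / C → b F F on { 'b' }; F → C / F → P B b on { 'b' }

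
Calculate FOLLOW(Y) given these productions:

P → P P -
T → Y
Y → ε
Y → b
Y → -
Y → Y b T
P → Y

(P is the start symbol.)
{ $, '-', 'b' }

To compute FOLLOW(Y), find every occurrence of Y on a right-hand side N → α Y β: add FIRST(β) \ {ε}, and if β is empty or nullable also add FOLLOW(N). Iterate to a fixed point.

In T → Y: Y is at the end, add FOLLOW(T)
In Y → Y b T: Y is followed by b T, add FIRST(b T) \ {ε} = { 'b' }
In P → Y: Y is at the end, add FOLLOW(P)

The FOLLOW sets referred to above (computed the same way, to a fixed point):
  FOLLOW(T) = { $, '-', 'b' }
  FOLLOW(P) = { $, '-', 'b' }

Taking the union: FOLLOW(Y) = { $, '-', 'b' }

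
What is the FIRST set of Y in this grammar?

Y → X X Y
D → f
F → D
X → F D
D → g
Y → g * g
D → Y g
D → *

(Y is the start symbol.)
{ '*', 'f', 'g' }

To compute FIRST(Y), examine every production with Y on the left-hand side, reading each right-hand side left to right until a non-nullable symbol is reached.

FIRST sets of the other non-terminals involved (by the same procedure, iterated to a fixed point):
  FIRST(X) = { '*', 'f', 'g' }

From Y → X X Y:
  - X is a non-terminal: add FIRST(X) \ {ε} = { '*', 'f', 'g' }
    X is not nullable, so stop
From Y → g * g:
  - g is a terminal: add 'g' and stop

Collecting: FIRST(Y) = { '*', 'f', 'g' }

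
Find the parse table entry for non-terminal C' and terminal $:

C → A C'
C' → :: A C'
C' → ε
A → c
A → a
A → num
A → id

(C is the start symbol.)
To find M[C', $], we find productions for C' where $ is in the predict set (PREDICT(N → α) = (FIRST(α) \ {ε}) ∪ (FOLLOW(N) if α ⇒* ε)).

Relevant sets:
  FOLLOW(C') = { $ }

C' → :: A C': PREDICT = { '::' }
C' → ε: PREDICT = { $ }
  $ is in predict set, so this production goes in M[C', $]

M[C', $] = C' → ε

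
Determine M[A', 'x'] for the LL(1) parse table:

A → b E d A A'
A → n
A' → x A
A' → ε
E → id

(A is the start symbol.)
A' → x A, A' → ε

To find M[A', 'x'], we find productions for A' where 'x' is in the predict set (PREDICT(N → α) = (FIRST(α) \ {ε}) ∪ (FOLLOW(N) if α ⇒* ε)).

Relevant sets:
  FOLLOW(A') = { $, 'x' }

A' → x A: PREDICT = { 'x' }
  'x' is in predict set, so this production goes in M[A', 'x']
A' → ε: PREDICT = { $, 'x' }
  'x' is in predict set, so this production goes in M[A', 'x']

M[A', 'x'] = A' → x A, A' → ε  (a multiply-defined cell — the grammar is not LL(1))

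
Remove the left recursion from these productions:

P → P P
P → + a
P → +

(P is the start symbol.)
P is directly left-recursive. The standard transformation for
  A → A α₁ | ... | A α_m | β₁ | ... | β_n
is
  A  → β₁ A' | ... | β_n A'
  A' → α₁ A' | ... | α_m A' | ε

P → + a becomes P → + a P'
P → + becomes P → + P'
P → P P becomes P' → P P'
Add P' → ε

Resulting grammar:
P → + a P'
P → + P'
P' → P P'
P' → ε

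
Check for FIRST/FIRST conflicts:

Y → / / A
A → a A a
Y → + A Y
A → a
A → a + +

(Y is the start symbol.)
A FIRST/FIRST conflict occurs when two productions N → α and N → β for the same non-terminal have FIRST(α) ∩ FIRST(β) ≠ ∅ (with ε ∈ FIRST of a nullable right-hand side, so two nullable alternatives also conflict).

Productions for Y:
  Y → / / A: FIRST = { '/' }
  Y → + A Y: FIRST = { '+' }
Productions for A:
  A → a A a: FIRST = { 'a' }
  A → a: FIRST = { 'a' }
  A → a + +: FIRST = { 'a' }

Conflict for A: A → a A a and A → a
  Overlap: { 'a' }
Conflict for A: A → a A a and A → a + +
  Overlap: { 'a' }
Conflict for A: A → a and A → a + +
  Overlap: { 'a' }

Answer: Yes. A → a A a / A → a on { 'a' }; A → a A a / A → a '+' '+' on { 'a' }; A → a / A → a '+' '+' on { 'a' }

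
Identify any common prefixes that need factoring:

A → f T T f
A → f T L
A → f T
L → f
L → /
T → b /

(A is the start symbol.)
Yes, A has productions with common prefix 'f T'

Left-factoring is needed when two productions for the same non-terminal
share a common prefix on the right-hand side.

Productions for A:
  A → f T T f
  A → f T L
  A → f T
Productions for L:
  L → f
  L → /

Found common prefix 'f T' in productions for A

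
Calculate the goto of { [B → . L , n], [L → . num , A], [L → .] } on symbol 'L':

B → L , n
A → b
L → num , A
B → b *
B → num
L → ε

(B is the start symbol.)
{ [B → L . , n] }

GOTO(I, 'L') = CLOSURE({ [A → αX.β] : [A → α.Xβ] ∈ I, X = 'L' })

Items with dot before 'L', with the dot advanced:
  [B → . L , n] → [B → L . , n]
Closure adds nothing (no advanced item has the dot before a non-terminal).

GOTO = { [B → L . , n] }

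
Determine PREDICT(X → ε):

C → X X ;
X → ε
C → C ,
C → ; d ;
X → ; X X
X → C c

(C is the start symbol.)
{ ';' }

PREDICT(X → ε) = (FIRST(RHS) \ {ε}) ∪ (FOLLOW(X) if ε ∈ FIRST(RHS), i.e. RHS ⇒* ε)
The right-hand side is ε (FIRST(ε) = { ε }), so the predict set is FOLLOW(X) = { ';' }
PREDICT(X → ε) = { ';' }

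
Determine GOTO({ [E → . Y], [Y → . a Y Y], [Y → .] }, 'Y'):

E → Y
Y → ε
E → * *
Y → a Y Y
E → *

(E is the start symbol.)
{ [E → Y .] }

GOTO(I, 'Y') = CLOSURE({ [A → αX.β] : [A → α.Xβ] ∈ I, X = 'Y' })

Items with dot before 'Y', with the dot advanced:
  [E → . Y] → [E → Y .]
Closure adds nothing (no advanced item has the dot before a non-terminal).

GOTO = { [E → Y .] }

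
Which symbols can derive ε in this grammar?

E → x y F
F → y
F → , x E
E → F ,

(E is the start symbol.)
None

A non-terminal is nullable if it can derive ε (the empty string): either it has an ε-production, or it has a production whose right-hand side consists entirely of nullable non-terminals.

There are no ε-productions, so no non-terminal can derive ε.
No non-terminals are nullable.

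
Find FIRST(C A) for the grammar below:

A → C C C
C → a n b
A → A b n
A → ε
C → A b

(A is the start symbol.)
FIRST sets of the non-terminals involved (from the grammar, by fixed-point iteration):
  FIRST(C) = { 'a', 'b' }

To compute FIRST(C A), process the symbols left to right:
Symbol C is a non-terminal. Add FIRST(C) \ {ε} = { 'a', 'b' }
C is not nullable (ε ∉ FIRST(C)), so stop here.
FIRST(C A) = { 'a', 'b' }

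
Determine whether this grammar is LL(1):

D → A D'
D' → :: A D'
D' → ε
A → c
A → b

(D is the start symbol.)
Yes, the grammar is LL(1).

A grammar is LL(1) if for each non-terminal N with multiple productions, the predict sets of those productions are pairwise disjoint, where PREDICT(N → α) = (FIRST(α) \ {ε}) ∪ (FOLLOW(N) if α ⇒* ε).

Relevant sets:
  FOLLOW(D') = { $ }

For D':
  PREDICT(D' → :: A D') = { '::' }
  PREDICT(D' → ε) = { $ }
For A:
  PREDICT(A → c) = { 'c' }
  PREDICT(A → b) = { 'b' }
D has a single production, so nothing to check there.

All predict sets are disjoint. The grammar IS LL(1).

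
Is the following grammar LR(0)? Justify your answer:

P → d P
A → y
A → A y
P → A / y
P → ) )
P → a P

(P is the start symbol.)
Yes, the grammar is LR(0)

A grammar is LR(0) if no state in the canonical LR(0) collection has:
  - both a shift item (dot before a terminal) and a complete item (shift-reduce conflict), or
  - two or more complete items (reduce-reduce conflict; the accept item [P' → P .] counts as a complete item here).

Augment with P' → P and build the canonical LR(0) collection (I0 = CLOSURE({[P' → . P]}), then GOTO on every symbol after a dot until no new states appear). It has 13 states:
  I0: { [A → . A y], [A → . y], [P → . ) )], [P → . A / y], [P → . a P], [P → . d P], [P' → . P] }  — shift
  I1: { [P → ) . )] }  — shift
  I2: { [A → A . y], [P → A . / y] }  — shift
  I3: { [P' → P .] }  — accept
  I4: { [A → . A y], [A → . y], [P → . ) )], [P → . A / y], [P → . a P], [P → . d P], [P → a . P] }  — shift
  I5: { [A → . A y], [A → . y], [P → . ) )], [P → . A / y], [P → . a P], [P → . d P], [P → d . P] }  — shift
  I6: { [A → y .] }  — reduce
  I7: { [P → d P .] }  — reduce
  I8: { [P → a P .] }  — reduce
  I9: { [P → A / . y] }  — shift
  I10: { [A → A y .] }  — reduce
  I11: { [P → A / y .] }  — reduce
  I12: { [P → ) ) .] }  — reduce

Every state is either a pure shift/goto state or contains exactly one complete item and nothing to shift — no conflicts. The grammar is LR(0).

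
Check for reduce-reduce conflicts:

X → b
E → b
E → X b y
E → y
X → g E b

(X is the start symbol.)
Augment with X' → X and build the canonical LR(0) collection (I0 = CLOSURE({[X' → . X]}), then GOTO on every symbol after a dot until no new states appear). It has 11 states:
  I0: { [X → . b], [X → . g E b], [X' → . X] }  — shift
  I1: { [X' → X .] }  — accept
  I2: { [X → b .] }  — reduce
  I3: { [E → . X b y], [E → . b], [E → . y], [X → . b], [X → . g E b], [X → g . E b] }  — shift
  I4: { [X → g E . b] }  — shift
  I5: { [E → X . b y] }  — shift
  I6: { [E → b .], [X → b .] }  — 2 reduces
  I7: { [E → y .] }  — reduce
  I8: { [E → X b . y] }  — shift
  I9: { [E → X b y .] }  — reduce
  I10: { [X → g E b .] }  — reduce

I6 contains complete items [E → b .], [X → b .] — reduce-reduce conflict.

Answer: Yes — I6: [E → b .] vs [X → b .]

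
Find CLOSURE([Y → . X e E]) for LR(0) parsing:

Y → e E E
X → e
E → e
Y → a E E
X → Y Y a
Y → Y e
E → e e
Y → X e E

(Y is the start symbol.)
Start with: [Y → . X e E]
  [Y → . X e E] has the dot before X: add [X → . e], [X → . Y Y a]
  [X → . Y Y a] has the dot before Y: add [Y → . e E E], [Y → . a E E], [Y → . Y e]
No further items can be added.

CLOSURE = { [X → . Y Y a], [X → . e], [Y → . X e E], [Y → . Y e], [Y → . a E E], [Y → . e E E] }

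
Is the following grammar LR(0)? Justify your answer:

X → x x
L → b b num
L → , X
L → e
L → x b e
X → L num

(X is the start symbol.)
A grammar is LR(0) if no state in the canonical LR(0) collection has:
  - both a shift item (dot before a terminal) and a complete item (shift-reduce conflict), or
  - two or more complete items (reduce-reduce conflict; the accept item [X' → X .] counts as a complete item here).

Augment with X' → X and build the canonical LR(0) collection (I0 = CLOSURE({[X' → . X]}), then GOTO on every symbol after a dot until no new states appear). It has 14 states:
  I0: { [L → . , X], [L → . b b num], [L → . e], [L → . x b e], [X → . L num], [X → . x x], [X' → . X] }  — shift
  I1: { [L → , . X], [L → . , X], [L → . b b num], [L → . e], [L → . x b e], [X → . L num], [X → . x x] }  — shift
  I2: { [X → L . num] }  — shift
  I3: { [X' → X .] }  — accept
  I4: { [L → b . b num] }  — shift
  I5: { [L → e .] }  — reduce
  I6: { [L → x . b e], [X → x . x] }  — shift
  I7: { [L → x b . e] }  — shift
  I8: { [X → x x .] }  — reduce
  I9: { [L → x b e .] }  — reduce
  I10: { [L → b b . num] }  — shift
  I11: { [L → b b num .] }  — reduce
  I12: { [X → L num .] }  — reduce
  I13: { [L → , X .] }  — reduce

Every state is either a pure shift/goto state or contains exactly one complete item and nothing to shift — no conflicts. The grammar is LR(0).

Answer: Yes, the grammar is LR(0)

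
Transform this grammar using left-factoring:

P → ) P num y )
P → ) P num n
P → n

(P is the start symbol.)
Left-factoring transforms A → αβ₁ | αβ₂ into A → αA' and A' → β₁ | β₂
(α is the longest common prefix among the alternatives). Repeat until
no nonterminal has two alternatives with a common prefix.

Round 1: P has alternatives sharing prefix ') P num'. Introduce P': P → ) P num P'
  Add: P' → y )
  Add: P' → n

No remaining common prefixes — done.

Resulting grammar:
P → ) P num P'
P' → y )
P' → n
P → n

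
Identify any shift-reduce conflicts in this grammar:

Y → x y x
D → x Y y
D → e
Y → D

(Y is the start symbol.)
No shift-reduce conflicts

A shift-reduce conflict occurs when an LR(0) state has both:
  - a complete (reduce) item [A → α .] (dot at the end), and
  - a shift item [B → β . c γ] (dot before a terminal).

Augment with Y' → Y and build the canonical LR(0) collection (I0 = CLOSURE({[Y' → . Y]}), then GOTO on every symbol after a dot until no new states appear). It has 9 states:
  I0: { [D → . e], [D → . x Y y], [Y → . D], [Y → . x y x], [Y' → . Y] }  — shift
  I1: { [Y → D .] }  — reduce
  I2: { [Y' → Y .] }  — accept
  I3: { [D → e .] }  — reduce
  I4: { [D → . e], [D → . x Y y], [D → x . Y y], [Y → . D], [Y → . x y x], [Y → x . y x] }  — shift
  I5: { [D → x Y . y] }  — shift
  I6: { [Y → x y . x] }  — shift
  I7: { [Y → x y x .] }  — reduce
  I8: { [D → x Y y .] }  — reduce

No state contains both a complete item and a shift item.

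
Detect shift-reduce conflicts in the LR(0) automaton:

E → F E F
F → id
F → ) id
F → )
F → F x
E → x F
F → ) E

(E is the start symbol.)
Yes — I1: [F → ) .] vs [E → . x F]; I6: [E → x F .] vs [F → F . x]; I9: [F → F x .] vs [F → . )]; I10: [E → F E F .] vs [F → F . x]

A shift-reduce conflict occurs when an LR(0) state has both:
  - a complete (reduce) item [A → α .] (dot at the end), and
  - a shift item [B → β . c γ] (dot before a terminal).

Augment with E' → E and build the canonical LR(0) collection (I0 = CLOSURE({[E' → . E]}), then GOTO on every symbol after a dot until no new states appear). It has 13 states:
  I0: { [E → . F E F], [E → . x F], [E' → . E], [F → . ) E], [F → . ) id], [F → . )], [F → . F x], [F → . id] }  — shift
  I1: { [E → . F E F], [E → . x F], [F → ) . E], [F → ) . id], [F → ) .], [F → . ) E], [F → . ) id], [F → . )], [F → . F x], [F → . id] }  — shift, reduce
  I2: { [E' → E .] }  — accept
  I3: { [E → . F E F], [E → . x F], [E → F . E F], [F → . ) E], [F → . ) id], [F → . )], [F → . F x], [F → . id], [F → F . x] }  — shift
  I4: { [F → id .] }  — reduce
  I5: { [E → x . F], [F → . ) E], [F → . ) id], [F → . )], [F → . F x], [F → . id] }  — shift
  I6: { [E → x F .], [F → F . x] }  — shift, reduce
  I7: { [F → F x .] }  — reduce
  I8: { [E → F E . F], [F → . ) E], [F → . ) id], [F → . )], [F → . F x], [F → . id] }  — shift
  I9: { [E → x . F], [F → . ) E], [F → . ) id], [F → . )], [F → . F x], [F → . id], [F → F x .] }  — shift, reduce
  I10: { [E → F E F .], [F → F . x] }  — shift, reduce
  I11: { [F → ) E .] }  — reduce
  I12: { [F → ) id .], [F → id .] }  — 2 reduces

I1 contains reduce item [F → ) .] and shift items [E → . x F], [F → . )], [F → . ) E], [F → . ) id], [F → ) . id], [F → . id] — shift-reduce conflict.
I6 contains reduce item [E → x F .] and shift item [F → F . x] — shift-reduce conflict.
I9 contains reduce item [F → F x .] and shift items [F → . )], [F → . ) E], [F → . ) id], [F → . id] — shift-reduce conflict.
I10 contains reduce item [E → F E F .] and shift item [F → F . x] — shift-reduce conflict.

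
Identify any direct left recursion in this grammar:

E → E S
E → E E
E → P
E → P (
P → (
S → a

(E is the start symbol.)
Direct left recursion occurs when N → N α for some non-terminal N (the right-hand side begins with the left-hand side itself).

E → E S: LEFT RECURSIVE (starts with E)
E → E E: LEFT RECURSIVE (starts with E)
E → P: starts with P
E → P (: starts with P
P → (: starts with '('
S → a: starts with a

The grammar has direct left recursion on: E.

Answer: Yes, E is left-recursive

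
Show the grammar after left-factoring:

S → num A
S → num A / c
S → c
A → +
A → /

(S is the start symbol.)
Left-factoring transforms A → αβ₁ | αβ₂ into A → αA' and A' → β₁ | β₂
(α is the longest common prefix among the alternatives). Repeat until
no nonterminal has two alternatives with a common prefix.

Round 1: S has alternatives sharing prefix 'num A'. Introduce S': S → num A S'
  Add: S' → ε
  Add: S' → / c

No remaining common prefixes — done.

Resulting grammar:
S → num A S'
S' → ε
S' → / c
S → c
A → +
A → /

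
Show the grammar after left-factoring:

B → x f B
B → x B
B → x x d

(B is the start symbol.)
Left-factoring transforms A → αβ₁ | αβ₂ into A → αA' and A' → β₁ | β₂
(α is the longest common prefix among the alternatives). Repeat until
no nonterminal has two alternatives with a common prefix.

Round 1: B has alternatives sharing prefix 'x'. Introduce B': B → x B'
  Add: B' → f B
  Add: B' → B
  Add: B' → x d

No remaining common prefixes — done.

Resulting grammar:
B → x B'
B' → f B
B' → B
B' → x d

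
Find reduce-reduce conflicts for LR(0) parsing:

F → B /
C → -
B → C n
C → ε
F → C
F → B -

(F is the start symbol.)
No reduce-reduce conflicts

Augment with F' → F and build the canonical LR(0) collection (I0 = CLOSURE({[F' → . F]}), then GOTO on every symbol after a dot until no new states appear). It has 8 states:
  I0: { [B → . C n], [C → . -], [C → .], [F → . B -], [F → . B /], [F → . C], [F' → . F] }  — shift, reduce
  I1: { [C → - .] }  — reduce
  I2: { [F → B . -], [F → B . /] }  — shift
  I3: { [B → C . n], [F → C .] }  — shift, reduce
  I4: { [F' → F .] }  — accept
  I5: { [B → C n .] }  — reduce
  I6: { [F → B - .] }  — reduce
  I7: { [F → B / .] }  — reduce

No state contains more than one complete item.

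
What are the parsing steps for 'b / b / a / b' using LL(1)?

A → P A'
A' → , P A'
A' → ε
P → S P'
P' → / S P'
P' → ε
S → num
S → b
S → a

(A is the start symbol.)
LL(1) parsing maintains a stack (initially the start symbol over $) and the input. At each step: if the stack top is a terminal, match it against the current input token; if it is a non-terminal N, replace it with the RHS of M[N, lookahead] (the unique production whose predict set contains the lookahead).

Stack is shown with the top on the left.

Stack        Input            Action
------------------------------------
A $          b / b / a / b $  output A → P A'
P A' $       b / b / a / b $  output P → S P'
S P' A' $    b / b / a / b $  output S → b
b P' A' $    b / b / a / b $  match 'b'
P' A' $      / b / a / b $    output P' → / S P'
/ S P' A' $  / b / a / b $    match '/'
S P' A' $    b / a / b $      output S → b
b P' A' $    b / a / b $      match 'b'
P' A' $      / a / b $        output P' → / S P'
/ S P' A' $  / a / b $        match '/'
S P' A' $    a / b $          output S → a
a P' A' $    a / b $          match 'a'
P' A' $      / b $            output P' → / S P'
/ S P' A' $  / b $            match '/'
S P' A' $    b $              output S → b
b P' A' $    b $              match 'b'
P' A' $      $                output P' → ε
A' $         $                output A' → ε
$            $                accept

The string is accepted.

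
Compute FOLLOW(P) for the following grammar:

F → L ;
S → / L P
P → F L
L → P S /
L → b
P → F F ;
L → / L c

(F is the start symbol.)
In S → / L P: P is at the end, add FOLLOW(S)
In L → P S /: P is followed by S '/', add FIRST(S '/') \ {ε} = { '/' }

The FOLLOW sets referred to above (computed the same way, to a fixed point):
  FOLLOW(S) = { '/' }

Taking the union: FOLLOW(P) = { '/' }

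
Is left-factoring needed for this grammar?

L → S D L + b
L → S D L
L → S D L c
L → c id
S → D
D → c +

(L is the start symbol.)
Left-factoring is needed when two productions for the same non-terminal
share a common prefix on the right-hand side.

Productions for L:
  L → S D L + b
  L → S D L
  L → S D L c
  L → c id

Found common prefix 'S D L' in productions for L

Answer: Yes, L has productions with common prefix 'S D L'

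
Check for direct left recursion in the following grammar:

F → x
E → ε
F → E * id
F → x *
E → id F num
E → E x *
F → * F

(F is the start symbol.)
Direct left recursion occurs when N → N α for some non-terminal N (the right-hand side begins with the left-hand side itself).

F → x: starts with x
E → ε: starts with ε
F → E * id: starts with E
F → x *: starts with x
E → id F num: starts with id
E → E x *: LEFT RECURSIVE (starts with E)
F → * F: starts with '*'

The grammar has direct left recursion on: E.

Answer: Yes, E is left-recursive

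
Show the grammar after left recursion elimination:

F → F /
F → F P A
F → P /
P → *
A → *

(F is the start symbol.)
F → P / F'
F' → / F'
F' → P A F'
F' → ε
P → *
A → *

F is directly left-recursive. The standard transformation for
  A → A α₁ | ... | A α_m | β₁ | ... | β_n
is
  A  → β₁ A' | ... | β_n A'
  A' → α₁ A' | ... | α_m A' | ε

F → P / becomes F → P / F'
F → F / becomes F' → / F'
F → F P A becomes F' → P A F'
Add F' → ε

Productions for other non-terminals are unchanged:
  P → *
  A → *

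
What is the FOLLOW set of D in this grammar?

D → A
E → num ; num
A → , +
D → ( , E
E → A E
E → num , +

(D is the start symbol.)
{ $ }

To compute FOLLOW(D), find every occurrence of D on a right-hand side N → α D β: add FIRST(β) \ {ε}, and if β is empty or nullable also add FOLLOW(N). Iterate to a fixed point.

D is the start symbol, so $ ∈ FOLLOW(D).
D does not occur on any right-hand side.

Taking the union: FOLLOW(D) = { $ }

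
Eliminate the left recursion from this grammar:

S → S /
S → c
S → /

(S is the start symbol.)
S is directly left-recursive. The standard transformation for
  A → A α₁ | ... | A α_m | β₁ | ... | β_n
is
  A  → β₁ A' | ... | β_n A'
  A' → α₁ A' | ... | α_m A' | ε

S → c becomes S → c S'
S → / becomes S → / S'
S → S / becomes S' → / S'
Add S' → ε

Resulting grammar:
S → c S'
S → / S'
S' → / S'
S' → ε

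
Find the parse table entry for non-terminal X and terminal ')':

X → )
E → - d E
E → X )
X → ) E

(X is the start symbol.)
X → ), X → ) E

To find M[X, ')'], we find productions for X where ')' is in the predict set (PREDICT(N → α) = (FIRST(α) \ {ε}) ∪ (FOLLOW(N) if α ⇒* ε)).

X → ): PREDICT = { ')' }
  ')' is in predict set, so this production goes in M[X, ')']
X → ) E: PREDICT = { ')' }
  ')' is in predict set, so this production goes in M[X, ')']

M[X, ')'] = X → ), X → ) E  (a multiply-defined cell — the grammar is not LL(1))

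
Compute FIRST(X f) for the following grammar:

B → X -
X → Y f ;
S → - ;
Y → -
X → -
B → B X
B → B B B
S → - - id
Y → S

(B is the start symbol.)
FIRST sets of the non-terminals involved (from the grammar, by fixed-point iteration):
  FIRST(X) = { '-' }

To compute FIRST(X f), process the symbols left to right:
Symbol X is a non-terminal. Add FIRST(X) \ {ε} = { '-' }
X is not nullable (ε ∉ FIRST(X)), so stop here.
FIRST(X f) = { '-' }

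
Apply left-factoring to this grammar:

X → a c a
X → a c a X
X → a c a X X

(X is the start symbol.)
X → a c a X'
X' → ε
X' → X X''
X'' → ε
X'' → X

Left-factoring transforms A → αβ₁ | αβ₂ into A → αA' and A' → β₁ | β₂
(α is the longest common prefix among the alternatives). Repeat until
no nonterminal has two alternatives with a common prefix.

Round 1: X has alternatives sharing prefix 'a c a'. Introduce X': X → a c a X'
  Add: X' → ε
  Add: X' → X
  Add: X' → X X

Round 2: X' has alternatives sharing prefix 'X'. Introduce X'': X' → X X''
  Add: X'' → ε
  Add: X'' → X

No remaining common prefixes — done.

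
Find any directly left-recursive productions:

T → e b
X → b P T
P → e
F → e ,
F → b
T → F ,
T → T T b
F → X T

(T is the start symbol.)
Yes, T is left-recursive

Direct left recursion occurs when N → N α for some non-terminal N (the right-hand side begins with the left-hand side itself).

T → e b: starts with e
X → b P T: starts with b
P → e: starts with e
F → e ,: starts with e
F → b: starts with b
T → F ,: starts with F
T → T T b: LEFT RECURSIVE (starts with T)
F → X T: starts with X

The grammar has direct left recursion on: T.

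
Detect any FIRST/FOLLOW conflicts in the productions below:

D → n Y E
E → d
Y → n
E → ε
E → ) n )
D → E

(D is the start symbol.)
No FIRST/FOLLOW conflicts.

Nullable non-terminals: D, E.
FIRST sets used below: FIRST(E) = { ')', 'd', ε }

D: nullable alternative(s) D → E; FOLLOW(D) = { $ }
  D → n Y E: FIRST \ {ε} = { 'n' } — disjoint from FOLLOW(D)
  D → E: FIRST \ {ε} = { ')', 'd' } — this is the only nullable alternative, skip

E: nullable alternative(s) E → ε; FOLLOW(E) = { $ }
  E → d: FIRST \ {ε} = { 'd' } — disjoint from FOLLOW(E)
  E → ε: FIRST \ {ε} = { } — this is the only nullable alternative, skip
  E → ) n ): FIRST \ {ε} = { ')' } — disjoint from FOLLOW(E)

Y has no nullable alternative, so no FIRST/FOLLOW check is needed there.

No FIRST/FOLLOW conflicts found.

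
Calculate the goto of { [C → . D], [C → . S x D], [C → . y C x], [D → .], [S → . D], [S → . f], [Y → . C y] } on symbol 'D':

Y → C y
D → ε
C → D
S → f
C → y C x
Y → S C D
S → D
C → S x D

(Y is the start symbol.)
GOTO(I, 'D') = CLOSURE({ [A → αX.β] : [A → α.Xβ] ∈ I, X = 'D' })

Items with dot before 'D', with the dot advanced:
  [C → . D] → [C → D .]
  [S → . D] → [S → D .]
Closure adds nothing (no advanced item has the dot before a non-terminal).

GOTO = { [C → D .], [S → D .] }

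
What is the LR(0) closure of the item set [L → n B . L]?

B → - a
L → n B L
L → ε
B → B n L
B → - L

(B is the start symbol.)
To compute CLOSURE, for each item [A → α.Bβ] where B is a non-terminal, add [B → .γ] for all productions B → γ; repeat for the newly added items until nothing changes.

Start with: [L → n B . L]
  [L → n B . L] has the dot before L: add [L → . n B L], [L → .]
No further items can be added.

CLOSURE = { [L → . n B L], [L → .], [L → n B . L] }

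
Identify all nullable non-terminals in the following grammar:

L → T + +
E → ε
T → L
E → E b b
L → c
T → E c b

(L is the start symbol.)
ε-productions: E → ε
So E is immediately nullable.
No further non-terminal can be added: every production for the remaining non-terminals contains a terminal or a non-nullable non-terminal.
Nullable = { 'E' }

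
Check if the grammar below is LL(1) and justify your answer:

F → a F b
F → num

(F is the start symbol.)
A grammar is LL(1) if for each non-terminal N with multiple productions, the predict sets of those productions are pairwise disjoint, where PREDICT(N → α) = (FIRST(α) \ {ε}) ∪ (FOLLOW(N) if α ⇒* ε).

For F:
  PREDICT(F → a F b) = { 'a' }
  PREDICT(F → num) = { 'num' }

All predict sets are disjoint. The grammar IS LL(1).

Answer: Yes, the grammar is LL(1).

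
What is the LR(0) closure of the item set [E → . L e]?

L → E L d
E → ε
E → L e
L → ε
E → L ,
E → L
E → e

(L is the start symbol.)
{ [E → . L ,], [E → . L e], [E → . L], [E → . e], [E → .], [L → . E L d], [L → .] }

To compute CLOSURE, for each item [A → α.Bβ] where B is a non-terminal, add [B → .γ] for all productions B → γ; repeat for the newly added items until nothing changes.

Start with: [E → . L e]
  [E → . L e] has the dot before L: add [L → . E L d], [L → .]
  [L → . E L d] has the dot before E: add [E → .], [E → . L ,], [E → . L], [E → . e]
No further items can be added.

CLOSURE = { [E → . L ,], [E → . L e], [E → . L], [E → . e], [E → .], [L → . E L d], [L → .] }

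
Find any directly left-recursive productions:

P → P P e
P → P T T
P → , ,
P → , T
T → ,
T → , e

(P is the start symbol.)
Direct left recursion occurs when N → N α for some non-terminal N (the right-hand side begins with the left-hand side itself).

P → P P e: LEFT RECURSIVE (starts with P)
P → P T T: LEFT RECURSIVE (starts with P)
P → , ,: starts with ','
P → , T: starts with ','
T → ,: starts with ','
T → , e: starts with ','

The grammar has direct left recursion on: P.

Answer: Yes, P is left-recursive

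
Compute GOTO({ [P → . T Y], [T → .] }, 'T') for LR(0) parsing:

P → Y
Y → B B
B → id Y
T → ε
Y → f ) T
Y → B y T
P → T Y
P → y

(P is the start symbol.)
{ [B → . id Y], [P → T . Y], [Y → . B B], [Y → . B y T], [Y → . f ) T] }

GOTO(I, 'T') = CLOSURE({ [A → αX.β] : [A → α.Xβ] ∈ I, X = 'T' })

Items with dot before 'T', with the dot advanced:
  [P → . T Y] → [P → T . Y]
Closure of the advanced items:
  [P → T . Y] has the dot before Y: add [Y → . B B], [Y → . f ) T], [Y → . B y T]
  [Y → . B B] has the dot before B: add [B → . id Y]

GOTO = { [B → . id Y], [P → T . Y], [Y → . B B], [Y → . B y T], [Y → . f ) T] }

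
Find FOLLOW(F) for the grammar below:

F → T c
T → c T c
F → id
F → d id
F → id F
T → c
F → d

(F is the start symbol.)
To compute FOLLOW(F), find every occurrence of F on a right-hand side N → α F β: add FIRST(β) \ {ε}, and if β is empty or nullable also add FOLLOW(N). Iterate to a fixed point.

F is the start symbol, so $ ∈ FOLLOW(F).
In F → id F: F is at the end; this adds FOLLOW(F) to itself — nothing new

Taking the union: FOLLOW(F) = { $ }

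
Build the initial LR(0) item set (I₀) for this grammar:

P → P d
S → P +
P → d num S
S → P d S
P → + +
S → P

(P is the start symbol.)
{ [P → . + +], [P → . P d], [P → . d num S], [P' → . P] }

First, augment the grammar with P' → P
I₀ = CLOSURE({ [P' → . P] }):
  [P' → . P] has the dot before P: add [P → . P d], [P → . d num S], [P → . + +]
No further items can be added.

I₀ = { [P → . + +], [P → . P d], [P → . d num S], [P' → . P] }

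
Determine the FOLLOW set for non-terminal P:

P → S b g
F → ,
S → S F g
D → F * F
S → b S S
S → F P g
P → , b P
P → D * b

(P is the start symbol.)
To compute FOLLOW(P), find every occurrence of P on a right-hand side N → α P β: add FIRST(β) \ {ε}, and if β is empty or nullable also add FOLLOW(N). Iterate to a fixed point.

P is the start symbol, so $ ∈ FOLLOW(P).
In S → F P g: P is followed by g, add FIRST(g) \ {ε} = { 'g' }
In P → , b P: P is at the end; this adds FOLLOW(P) to itself — nothing new

Taking the union: FOLLOW(P) = { $, 'g' }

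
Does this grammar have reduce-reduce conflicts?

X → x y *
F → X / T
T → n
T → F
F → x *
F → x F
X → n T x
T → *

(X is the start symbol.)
No reduce-reduce conflicts

Augment with X' → X and build the canonical LR(0) collection (I0 = CLOSURE({[X' → . X]}), then GOTO on every symbol after a dot until no new states appear). It has 17 states:
  I0: { [X → . n T x], [X → . x y *], [X' → . X] }  — shift
  I1: { [X' → X .] }  — accept
  I2: { [F → . X / T], [F → . x *], [F → . x F], [T → . *], [T → . F], [T → . n], [X → . n T x], [X → . x y *], [X → n . T x] }  — shift
  I3: { [X → x . y *] }  — shift
  I4: { [X → x y . *] }  — shift
  I5: { [X → x y * .] }  — reduce
  I6: { [T → * .] }  — reduce
  I7: { [T → F .] }  — reduce
  I8: { [X → n T . x] }  — shift
  I9: { [F → X . / T] }  — shift
  I10: { [F → . X / T], [F → . x *], [F → . x F], [T → . *], [T → . F], [T → . n], [T → n .], [X → . n T x], [X → . x y *], [X → n . T x] }  — shift, reduce
  I11: { [F → . X / T], [F → . x *], [F → . x F], [F → x . *], [F → x . F], [X → . n T x], [X → . x y *], [X → x . y *] }  — shift
  I12: { [F → x * .] }  — reduce
  I13: { [F → x F .] }  — reduce
  I14: { [F → . X / T], [F → . x *], [F → . x F], [F → X / . T], [T → . *], [T → . F], [T → . n], [X → . n T x], [X → . x y *] }  — shift
  I15: { [F → X / T .] }  — reduce
  I16: { [X → n T x .] }  — reduce

No state contains more than one complete item.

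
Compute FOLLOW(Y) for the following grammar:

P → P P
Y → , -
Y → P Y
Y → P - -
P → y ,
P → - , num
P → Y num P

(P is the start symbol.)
{ 'num' }

To compute FOLLOW(Y), find every occurrence of Y on a right-hand side N → α Y β: add FIRST(β) \ {ε}, and if β is empty or nullable also add FOLLOW(N). Iterate to a fixed point.

In Y → P Y: Y is at the end; this adds FOLLOW(Y) to itself — nothing new
In P → Y num P: Y is followed by num P, add FIRST(num P) \ {ε} = { 'num' }

Taking the union: FOLLOW(Y) = { 'num' }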